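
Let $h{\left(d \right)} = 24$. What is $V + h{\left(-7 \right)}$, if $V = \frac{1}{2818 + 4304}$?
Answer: $\frac{170929}{7122} \approx 24.0$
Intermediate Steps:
$V = \frac{1}{7122} \approx 0.00014041$
$V + h{\left(-7 \right)} = \frac{1}{7122} + 24 = \frac{170929}{7122}$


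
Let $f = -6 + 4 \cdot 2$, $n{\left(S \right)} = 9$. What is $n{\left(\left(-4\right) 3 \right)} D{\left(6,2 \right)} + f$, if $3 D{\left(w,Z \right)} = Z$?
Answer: $8$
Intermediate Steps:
$D{\left(w,Z \right)} = \frac{Z}{3}$
$f = 2$ ($f = -6 + 8 = 2$)
$n{\left(\left(-4\right) 3 \right)} D{\left(6,2 \right)} + f = 9 \cdot \frac{1}{3} \cdot 2 + 2 = 9 \cdot \frac{2}{3} + 2 = 6 + 2 = 8$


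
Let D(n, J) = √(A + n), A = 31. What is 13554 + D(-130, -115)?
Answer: 13554 + 3*I*√11 ≈ 13554.0 + 9.9499*I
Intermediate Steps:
D(n, J) = √(31 + n)
13554 + D(-130, -115) = 13554 + √(31 - 130) = 13554 + √(-99) = 13554 + 3*I*√11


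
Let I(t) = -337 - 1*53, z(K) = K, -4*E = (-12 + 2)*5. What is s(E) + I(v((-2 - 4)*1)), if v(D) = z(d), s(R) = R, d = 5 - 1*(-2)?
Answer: -755/2 ≈ -377.50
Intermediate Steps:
d = 7 (d = 5 + 2 = 7)
E = 25/2 (E = -(-12 + 2)*5/4 = -(-5)*5/2 = -1/4*(-50) = 25/2 ≈ 12.500)
v(D) = 7
I(t) = -390 (I(t) = -337 - 53 = -390)
s(E) + I(v((-2 - 4)*1)) = 25/2 - 390 = -755/2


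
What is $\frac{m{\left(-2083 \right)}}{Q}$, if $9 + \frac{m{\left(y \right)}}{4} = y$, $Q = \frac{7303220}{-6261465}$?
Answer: $\frac{2619796956}{365161} \approx 7174.4$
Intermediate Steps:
$Q = - \frac{1460644}{1252293}$ ($Q = 7303220 \left(- \frac{1}{6261465}\right) = - \frac{1460644}{1252293} \approx -1.1664$)
$m{\left(y \right)} = -36 + 4 y$
$\frac{m{\left(-2083 \right)}}{Q} = \frac{-36 + 4 \left(-2083\right)}{- \frac{1460644}{1252293}} = \left(-36 - 8332\right) \left(- \frac{1252293}{1460644}\right) = \left(-8368\right) \left(- \frac{1252293}{1460644}\right) = \frac{2619796956}{365161}$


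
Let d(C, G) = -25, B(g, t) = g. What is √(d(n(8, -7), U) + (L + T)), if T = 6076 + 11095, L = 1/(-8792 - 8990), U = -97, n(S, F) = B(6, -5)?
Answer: √5421557020722/17782 ≈ 130.94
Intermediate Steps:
n(S, F) = 6
L = -1/17782 (L = 1/(-17782) = -1/17782 ≈ -5.6237e-5)
T = 17171
√(d(n(8, -7), U) + (L + T)) = √(-25 + (-1/17782 + 17171)) = √(-25 + 305334721/17782) = √(304890171/17782) = √5421557020722/17782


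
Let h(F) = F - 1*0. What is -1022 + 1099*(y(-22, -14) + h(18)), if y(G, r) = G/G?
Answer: 19859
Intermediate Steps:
y(G, r) = 1
h(F) = F (h(F) = F + 0 = F)
-1022 + 1099*(y(-22, -14) + h(18)) = -1022 + 1099*(1 + 18) = -1022 + 1099*19 = -1022 + 20881 = 19859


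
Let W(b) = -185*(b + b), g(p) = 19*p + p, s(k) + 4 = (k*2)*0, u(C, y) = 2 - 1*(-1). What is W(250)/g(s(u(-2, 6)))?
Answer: 4625/4 ≈ 1156.3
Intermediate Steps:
u(C, y) = 3 (u(C, y) = 2 + 1 = 3)
s(k) = -4 (s(k) = -4 + (k*2)*0 = -4 + (2*k)*0 = -4 + 0 = -4)
g(p) = 20*p
W(b) = -370*b
W(250)/g(s(u(-2, 6))) = (-370*250)/((20*(-4))) = -92500/(-80) = -92500*(-1/80) = 4625/4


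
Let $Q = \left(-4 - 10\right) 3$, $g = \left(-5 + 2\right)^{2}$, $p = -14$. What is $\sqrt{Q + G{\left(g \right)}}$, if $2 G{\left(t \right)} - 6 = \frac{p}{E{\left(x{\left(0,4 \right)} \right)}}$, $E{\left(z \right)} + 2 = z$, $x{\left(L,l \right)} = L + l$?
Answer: $\frac{i \sqrt{170}}{2} \approx 6.5192 i$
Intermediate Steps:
$E{\left(z \right)} = -2 + z$
$g = 9$ ($g = \left(-3\right)^{2} = 9$)
$Q = -42$ ($Q = \left(-14\right) 3 = -42$)
$G{\left(t \right)} = - \frac{1}{2}$ ($G{\left(t \right)} = 3 + \frac{\left(-14\right) \frac{1}{-2 + \left(0 + 4\right)}}{2} = 3 + \frac{\left(-14\right) \frac{1}{-2 + 4}}{2} = 3 + \frac{\left(-14\right) \frac{1}{2}}{2} = 3 + \frac{1}{2} \left(-7\right) = 3 - \frac{7}{2} = - \frac{1}{2}$)
$\sqrt{Q + G{\left(g \right)}} = \sqrt{-42 - \frac{1}{2}} = \sqrt{- \frac{85}{2}} = \frac{i \sqrt{170}}{2}$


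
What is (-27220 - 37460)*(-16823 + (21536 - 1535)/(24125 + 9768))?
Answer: 36878074149840/33893 ≈ 1.0881e+9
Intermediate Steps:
(-27220 - 37460)*(-16823 + (21536 - 1535)/(24125 + 9768)) = -64680*(-16823 + 20001/33893) = -64680*(-570161938/33893) = 36878074149840/33893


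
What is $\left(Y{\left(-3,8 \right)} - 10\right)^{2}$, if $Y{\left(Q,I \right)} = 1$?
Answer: $81$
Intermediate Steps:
$\left(Y{\left(-3,8 \right)} - 10\right)^{2} = \left(1 - 10\right)^{2} = \left(-9\right)^{2} = 81$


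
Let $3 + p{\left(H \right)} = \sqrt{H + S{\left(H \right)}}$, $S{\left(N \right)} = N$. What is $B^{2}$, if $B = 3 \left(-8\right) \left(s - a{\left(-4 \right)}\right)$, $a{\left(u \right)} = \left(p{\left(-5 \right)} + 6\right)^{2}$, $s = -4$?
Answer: $-202176 + 20736 i \sqrt{10} \approx -2.0218 \cdot 10^{5} + 65573.0 i$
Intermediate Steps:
$p{\left(H \right)} = -3 + \sqrt{2} \sqrt{H}$ ($p{\left(H \right)} = -3 + \sqrt{H + H} = -3 + \sqrt{2 H} = -3 + \sqrt{2} \sqrt{H}$)
$a{\left(u \right)} = \left(3 + i \sqrt{10}\right)^{2}$ ($a{\left(u \right)} = \left(\left(-3 + \sqrt{2} \sqrt{-5}\right) + 6\right)^{2} = \left(\left(-3 + \sqrt{2} i \sqrt{5}\right) + 6\right)^{2} = \left(\left(-3 + i \sqrt{10}\right) + 6\right)^{2} = \left(3 + i \sqrt{10}\right)^{2}$)
$B = 96 + 24 \left(3 + i \sqrt{10}\right)^{2}$ ($B = 3 \left(-8\right) \left(-4 - \left(3 + i \sqrt{10}\right)^{2}\right) = - 24 \left(-4 - \left(3 + i \sqrt{10}\right)^{2}\right) = 96 + 24 \left(3 + i \sqrt{10}\right)^{2} \approx 72.0 + 455.37 i$)
$B^{2} = \left(72 + 144 i \sqrt{10}\right)^{2}$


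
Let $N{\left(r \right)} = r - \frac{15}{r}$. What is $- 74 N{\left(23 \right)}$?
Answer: $- \frac{38036}{23} \approx -1653.7$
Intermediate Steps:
$- 74 N{\left(23 \right)} = - 74 \left(23 - \frac{15}{23}\right) = \left(-74\right) \frac{514}{23} = - \frac{38036}{23}$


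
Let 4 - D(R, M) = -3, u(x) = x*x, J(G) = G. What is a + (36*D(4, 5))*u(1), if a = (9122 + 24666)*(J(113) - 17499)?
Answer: -587437916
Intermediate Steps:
u(x) = x**2
D(R, M) = 7 (D(R, M) = 4 - 1*(-3) = 4 + 3 = 7)
a = -587438168 (a = (9122 + 24666)*(113 - 17499) = 33788*(-17386) = -587438168)
a + (36*D(4, 5))*u(1) = -587438168 + (36*7)*1**2 = -587438168 + 252*1 = -587438168 + 252 = -587437916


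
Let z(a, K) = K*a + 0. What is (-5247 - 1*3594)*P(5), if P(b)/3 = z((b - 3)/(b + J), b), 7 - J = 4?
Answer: -132615/4 ≈ -33154.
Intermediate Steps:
J = 3 (J = 7 - 1*4 = 7 - 4 = 3)
z(a, K) = K*a
P(b) = 3*b*(-3 + b)/(3 + b) (P(b) = 3*(b*((b - 3)/(b + 3))) = 3*(b*((-3 + b)/(3 + b))) = 3*(b*(-3 + b)/(3 + b)) = 3*b*(-3 + b)/(3 + b))
(-5247 - 1*3594)*P(5) = (-5247 - 1*3594)*(3*5*(-3 + 5)/(3 + 5)) = (-5247 - 3594)*(3*5*2/8) = -26523*5*2/8 = -8841*15/4 = -132615/4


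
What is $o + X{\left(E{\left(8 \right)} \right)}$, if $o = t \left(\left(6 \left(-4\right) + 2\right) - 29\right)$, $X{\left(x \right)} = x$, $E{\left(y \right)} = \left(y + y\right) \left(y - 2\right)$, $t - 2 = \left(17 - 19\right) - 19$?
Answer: $1065$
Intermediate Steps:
$t = -19$ ($t = 2 + \left(\left(17 - 19\right) - 19\right) = 2 - 21 = -19$)
$E{\left(y \right)} = 2 y \left(-2 + y\right)$
$o = 969$ ($o = - 19 \left(\left(6 \left(-4\right) + 2\right) - 29\right) = - 19 \left(\left(-24 + 2\right) - 29\right) = - 19 \left(-22 - 29\right) = \left(-19\right) \left(-51\right) = 969$)
$o + X{\left(E{\left(8 \right)} \right)} = 969 + 2 \cdot 8 \left(-2 + 8\right) = 969 + 2 \cdot 8 \cdot 6 = 969 + 96 = 1065$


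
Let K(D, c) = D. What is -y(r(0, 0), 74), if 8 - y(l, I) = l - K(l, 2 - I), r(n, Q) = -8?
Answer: -8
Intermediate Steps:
y(l, I) = 8 (y(l, I) = 8 - (l - l) = 8 - 1*0 = 8 + 0 = 8)
-y(r(0, 0), 74) = -1*8 = -8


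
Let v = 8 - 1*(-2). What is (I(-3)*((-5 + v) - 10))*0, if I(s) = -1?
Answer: 0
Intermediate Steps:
v = 10 (v = 8 + 2 = 10)
(I(-3)*((-5 + v) - 10))*0 = -((-5 + 10) - 10)*0 = -(5 - 10)*0 = -1*(-5)*0 = 5*0 = 0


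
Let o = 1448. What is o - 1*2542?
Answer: -1094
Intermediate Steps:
o - 1*2542 = 1448 - 1*2542 = 1448 - 2542 = -1094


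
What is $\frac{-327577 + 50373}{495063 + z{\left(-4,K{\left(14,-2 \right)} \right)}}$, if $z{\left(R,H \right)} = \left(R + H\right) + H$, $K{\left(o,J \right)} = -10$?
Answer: $- \frac{277204}{495039} \approx -0.55996$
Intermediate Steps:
$z{\left(R,H \right)} = R + 2 H$ ($z{\left(R,H \right)} = \left(H + R\right) + H = R + 2 H$)
$\frac{-327577 + 50373}{495063 + z{\left(-4,K{\left(14,-2 \right)} \right)}} = \frac{-327577 + 50373}{495063 + \left(-4 + 2 \left(-10\right)\right)} = - \frac{277204}{495063 - 24} = - \frac{277204}{495039}$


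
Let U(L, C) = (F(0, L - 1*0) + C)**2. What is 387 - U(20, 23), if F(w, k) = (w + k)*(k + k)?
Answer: -676942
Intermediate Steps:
F(w, k) = 2*k*(k + w) (F(w, k) = (k + w)*(2*k) = 2*k*(k + w))
U(L, C) = (C + 2*L**2)**2 (U(L, C) = (2*(L - 1*0)*((L - 1*0) + 0) + C)**2 = (2*(L + 0)*((L + 0) + 0) + C)**2 = (2*L*(L + 0) + C)**2 = (2*L*L + C)**2 = (2*L**2 + C)**2 = (C + 2*L**2)**2)
387 - U(20, 23) = 387 - (23 + 2*20**2)**2 = 387 - (23 + 2*400)**2 = 387 - (23 + 800)**2 = 387 - 1*823**2 = 387 - 1*677329 = 387 - 677329 = -676942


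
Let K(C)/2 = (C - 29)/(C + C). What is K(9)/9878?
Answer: -10/44451 ≈ -0.00022497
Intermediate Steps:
K(C) = (-29 + C)/C (K(C) = 2*((C - 29)/(C + C)) = 2*((-29 + C)/((2*C))) = 2*((-29 + C)*(1/(2*C))) = 2*((-29 + C)/(2*C)) = (-29 + C)/C)
K(9)/9878 = ((-29 + 9)/9)/9878 = ((⅑)*(-20))*(1/9878) = -20/9*1/9878 = -10/44451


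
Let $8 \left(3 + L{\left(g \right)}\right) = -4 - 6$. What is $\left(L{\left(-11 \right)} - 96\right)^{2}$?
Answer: $\frac{160801}{16} \approx 10050.0$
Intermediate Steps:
$L{\left(g \right)} = - \frac{17}{4}$ ($L{\left(g \right)} = -3 + \frac{-4 - 6}{8} = -3 + \frac{1}{8} \left(-10\right) = -3 - \frac{5}{4} = - \frac{17}{4}$)
$\left(L{\left(-11 \right)} - 96\right)^{2} = \left(- \frac{17}{4} - 96\right)^{2} = \left(- \frac{401}{4}\right)^{2} = \frac{160801}{16}$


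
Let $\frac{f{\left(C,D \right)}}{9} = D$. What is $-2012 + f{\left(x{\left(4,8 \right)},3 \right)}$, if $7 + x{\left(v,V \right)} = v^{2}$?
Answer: $-1985$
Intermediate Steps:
$x{\left(v,V \right)} = -7 + v^{2}$
$f{\left(C,D \right)} = 9 D$
$-2012 + f{\left(x{\left(4,8 \right)},3 \right)} = -2012 + 9 \cdot 3 = -2012 + 27 = -1985$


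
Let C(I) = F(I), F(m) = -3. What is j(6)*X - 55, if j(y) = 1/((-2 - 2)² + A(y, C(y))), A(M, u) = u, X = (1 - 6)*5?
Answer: -740/13 ≈ -56.923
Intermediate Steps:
C(I) = -3
X = -25 (X = -5*5 = -25)
j(y) = 1/13 (j(y) = 1/((-2 - 2)² - 3) = 1/((-4)² - 3) = 1/(16 - 3) = 1/13)
j(6)*X - 55 = (1/13)*(-25) - 55 = -25/13 - 55 = -740/13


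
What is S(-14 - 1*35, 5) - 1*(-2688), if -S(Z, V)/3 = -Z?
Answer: 2541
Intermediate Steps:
S(Z, V) = 3*Z (S(Z, V) = -(-3)*Z = 3*Z)
S(-14 - 1*35, 5) - 1*(-2688) = 3*(-14 - 1*35) - 1*(-2688) = 3*(-14 - 35) + 2688 = 3*(-49) + 2688 = -147 + 2688 = 2541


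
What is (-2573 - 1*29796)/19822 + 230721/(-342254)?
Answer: -355722077/154185427 ≈ -2.3071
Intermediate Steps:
(-2573 - 1*29796)/19822 + 230721/(-342254) = (-2573 - 29796)*(1/19822) + 230721*(-1/342254) = -32369*1/19822 - 230721/342254 = -32369/19822 - 230721/342254 = -355722077/154185427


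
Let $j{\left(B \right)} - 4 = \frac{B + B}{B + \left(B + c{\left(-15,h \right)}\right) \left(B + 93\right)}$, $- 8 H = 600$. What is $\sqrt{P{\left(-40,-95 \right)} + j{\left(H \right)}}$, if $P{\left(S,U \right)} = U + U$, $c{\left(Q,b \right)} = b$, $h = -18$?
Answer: $\frac{14 i \sqrt{322399}}{583} \approx 13.635 i$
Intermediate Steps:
$H = -75$ ($H = \left(- \frac{1}{8}\right) 600 = -75$)
$P{\left(S,U \right)} = 2 U$
$j{\left(B \right)} = 4 + \frac{2 B}{B + \left(-18 + B\right) \left(93 + B\right)}$ ($j{\left(B \right)} = 4 + \frac{B + B}{B + \left(B - 18\right) \left(B + 93\right)} = 4 + \frac{2 B}{B + \left(-18 + B\right) \left(93 + B\right)}$)
$\sqrt{P{\left(-40,-95 \right)} + j{\left(H \right)}} = \sqrt{2 \left(-95\right) + \frac{2 \left(-3348 + 2 \left(-75\right)^{2} + 153 \left(-75\right)\right)}{-1674 + \left(-75\right)^{2} + 76 \left(-75\right)}} = \sqrt{-190 + \frac{2 \left(-3348 + 2 \cdot 5625 - 11475\right)}{-1674 + 5625 - 5700}} = \sqrt{-190 + \frac{2 \left(-3348 + 11250 - 11475\right)}{-1749}} = \sqrt{-190 + 2 \left(- \frac{1}{1749}\right) \left(-3573\right)} = \sqrt{-190 + \frac{2382}{583}} = \sqrt{- \frac{108388}{583}} = \frac{14 i \sqrt{322399}}{583}$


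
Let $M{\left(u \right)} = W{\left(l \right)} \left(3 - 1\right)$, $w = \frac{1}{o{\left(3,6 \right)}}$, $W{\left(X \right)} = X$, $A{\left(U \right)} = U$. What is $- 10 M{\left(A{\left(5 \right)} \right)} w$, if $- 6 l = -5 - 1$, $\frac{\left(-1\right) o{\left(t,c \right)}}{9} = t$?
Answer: $\frac{20}{27} \approx 0.74074$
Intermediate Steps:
$o{\left(t,c \right)} = - 9 t$
$l = 1$ ($l = - \frac{-5 - 1}{6} = \left(- \frac{1}{6}\right) \left(-6\right) = 1$)
$w = - \frac{1}{27}$ ($w = \frac{1}{\left(-9\right) 3} = \frac{1}{-27} = - \frac{1}{27} \approx -0.037037$)
$M{\left(u \right)} = 2$ ($M{\left(u \right)} = 1 \left(3 - 1\right) = 1 \cdot 2 = 2$)
$- 10 M{\left(A{\left(5 \right)} \right)} w = \left(-10\right) 2 \left(- \frac{1}{27}\right) = \left(-20\right) \left(- \frac{1}{27}\right) = \frac{20}{27}$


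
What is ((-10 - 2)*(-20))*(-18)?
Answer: -4320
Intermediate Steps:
((-10 - 2)*(-20))*(-18) = -12*(-20)*(-18) = 240*(-18) = -4320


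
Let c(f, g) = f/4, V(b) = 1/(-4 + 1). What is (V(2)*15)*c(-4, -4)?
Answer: 5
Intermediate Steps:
V(b) = -⅓ (V(b) = 1/(-3) = -⅓)
c(f, g) = f/4 (c(f, g) = f*(¼) = f/4)
(V(2)*15)*c(-4, -4) = (-⅓*15)*((¼)*(-4)) = -5*(-1) = 5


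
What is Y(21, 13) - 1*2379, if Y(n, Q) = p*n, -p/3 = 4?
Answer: -2631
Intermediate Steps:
p = -12 (p = -3*4 = -12)
Y(n, Q) = -12*n
Y(21, 13) - 1*2379 = -12*21 - 1*2379 = -252 - 2379 = -2631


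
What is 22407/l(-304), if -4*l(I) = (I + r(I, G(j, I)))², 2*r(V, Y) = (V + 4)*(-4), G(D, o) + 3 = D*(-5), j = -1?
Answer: -22407/21904 ≈ -1.0230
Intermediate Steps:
G(D, o) = -3 - 5*D (G(D, o) = -3 + D*(-5) = -3 - 5*D)
r(V, Y) = -8 - 2*V (r(V, Y) = ((V + 4)*(-4))/2 = ((4 + V)*(-4))/2 = (-16 - 4*V)/2 = -8 - 2*V)
l(I) = -(-8 - I)²/4 (l(I) = -(I + (-8 - 2*I))²/4 = -(-8 - I)²/4)
22407/l(-304) = 22407/((-(8 - 304)²/4)) = 22407/((-¼*(-296)²)) = 22407/((-¼*87616)) = 22407/(-21904) = 22407*(-1/21904) = -22407/21904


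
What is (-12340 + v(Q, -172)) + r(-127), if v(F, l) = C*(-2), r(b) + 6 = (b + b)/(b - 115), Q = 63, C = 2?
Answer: -1494223/121 ≈ -12349.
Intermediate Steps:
r(b) = -6 + 2*b/(-115 + b) (r(b) = -6 + (b + b)/(b - 115) = -6 + (2*b)/(-115 + b) = -6 + 2*b/(-115 + b))
v(F, l) = -4 (v(F, l) = 2*(-2) = -4)
(-12340 + v(Q, -172)) + r(-127) = (-12340 - 4) + 2*(345 - 2*(-127))/(-115 - 127) = -12344 + 2*(345 + 254)/(-242) = -12344 + 2*(-1/242)*599 = -12344 - 599/121 = -1494223/121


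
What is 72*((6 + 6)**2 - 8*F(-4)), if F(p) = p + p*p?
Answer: 3456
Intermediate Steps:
F(p) = p + p**2
72*((6 + 6)**2 - 8*F(-4)) = 72*((6 + 6)**2 - (-32)*(1 - 4)) = 72*(12**2 - (-32)*(-3)) = 72*(144 - 8*12) = 72*(144 - 96) = 72*48 = 3456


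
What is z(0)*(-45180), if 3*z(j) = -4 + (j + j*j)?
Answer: 60240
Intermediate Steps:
z(j) = -4/3 + j/3 + j²/3 (z(j) = (-4 + (j + j*j))/3 = (-4 + (j + j²))/3 = (-4 + j + j²)/3 = -4/3 + j/3 + j²/3)
z(0)*(-45180) = (-4/3 + (⅓)*0 + (⅓)*0²)*(-45180) = (-4/3 + 0 + (⅓)*0)*(-45180) = (-4/3 + 0 + 0)*(-45180) = -4/3*(-45180) = 60240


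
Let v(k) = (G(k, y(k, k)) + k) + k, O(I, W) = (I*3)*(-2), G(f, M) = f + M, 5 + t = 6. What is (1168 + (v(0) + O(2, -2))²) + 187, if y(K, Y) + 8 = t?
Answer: 1716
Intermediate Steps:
t = 1 (t = -5 + 6 = 1)
y(K, Y) = -7 (y(K, Y) = -8 + 1 = -7)
G(f, M) = M + f
O(I, W) = -6*I (O(I, W) = (3*I)*(-2) = -6*I)
v(k) = -7 + 3*k (v(k) = ((-7 + k) + k) + k = (-7 + 2*k) + k = -7 + 3*k)
(1168 + (v(0) + O(2, -2))²) + 187 = (1168 + ((-7 + 3*0) - 6*2)²) + 187 = (1168 + ((-7 + 0) - 12)²) + 187 = (1168 + (-7 - 12)²) + 187 = (1168 + (-19)²) + 187 = (1168 + 361) + 187 = 1529 + 187 = 1716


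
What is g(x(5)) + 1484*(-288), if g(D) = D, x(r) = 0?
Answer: -427392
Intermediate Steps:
g(x(5)) + 1484*(-288) = 0 + 1484*(-288) = 0 - 427392 = -427392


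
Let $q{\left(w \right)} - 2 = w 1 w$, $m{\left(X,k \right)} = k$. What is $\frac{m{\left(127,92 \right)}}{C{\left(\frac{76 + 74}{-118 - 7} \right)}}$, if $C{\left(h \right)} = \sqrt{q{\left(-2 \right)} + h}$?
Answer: $\frac{23 \sqrt{30}}{3} \approx 41.992$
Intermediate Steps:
$q{\left(w \right)} = 2 + w^{2}$ ($q{\left(w \right)} = 2 + w 1 w = 2 + w w = 2 + w^{2}$)
$C{\left(h \right)} = \sqrt{6 + h}$ ($C{\left(h \right)} = \sqrt{\left(2 + \left(-2\right)^{2}\right) + h} = \sqrt{\left(2 + 4\right) + h} = \sqrt{6 + h}$)
$\frac{m{\left(127,92 \right)}}{C{\left(\frac{76 + 74}{-118 - 7} \right)}} = \frac{92}{\sqrt{6 + \frac{76 + 74}{-118 - 7}}} = \frac{92}{\sqrt{6 + \frac{150}{-125}}} = \frac{92}{\sqrt{6 + 150 \left(- \frac{1}{125}\right)}} = \frac{92}{\sqrt{6 - \frac{6}{5}}} = \frac{92}{\sqrt{\frac{24}{5}}} = \frac{92}{\frac{2}{5} \sqrt{30}} = 92 \frac{\sqrt{30}}{12} = \frac{23 \sqrt{30}}{3}$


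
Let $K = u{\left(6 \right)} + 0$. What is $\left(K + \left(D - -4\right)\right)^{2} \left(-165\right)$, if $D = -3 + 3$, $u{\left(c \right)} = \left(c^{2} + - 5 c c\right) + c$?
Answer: $-2962740$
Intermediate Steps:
$u{\left(c \right)} = c - 4 c^{2}$ ($u{\left(c \right)} = \left(c^{2} - 5 c^{2}\right) + c = - 4 c^{2} + c = c - 4 c^{2}$)
$K = -138$ ($K = 6 \left(1 - 24\right) + 0 = 6 \left(-23\right) + 0 = -138 + 0 = -138$)
$D = 0$
$\left(K + \left(D - -4\right)\right)^{2} \left(-165\right) = \left(-138 + \left(0 - -4\right)\right)^{2} \left(-165\right) = \left(-138 + \left(0 + 4\right)\right)^{2} \left(-165\right) = \left(-138 + 4\right)^{2} \left(-165\right) = \left(-134\right)^{2} \left(-165\right) = 17956 \left(-165\right) = -2962740$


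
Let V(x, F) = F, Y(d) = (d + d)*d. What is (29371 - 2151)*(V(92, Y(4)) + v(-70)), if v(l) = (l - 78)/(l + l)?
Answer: 6298708/7 ≈ 8.9982e+5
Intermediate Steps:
Y(d) = 2*d² (Y(d) = (2*d)*d = 2*d²)
v(l) = (-78 + l)/(2*l) (v(l) = (-78 + l)/((2*l)) = (-78 + l)*(1/(2*l)) = (-78 + l)/(2*l))
(29371 - 2151)*(V(92, Y(4)) + v(-70)) = (29371 - 2151)*(2*4² + (½)*(-78 - 70)/(-70)) = 27220*(2*16 + (½)*(-1/70)*(-148)) = 27220*(32 + 37/35) = 27220*(1157/35) = 6298708/7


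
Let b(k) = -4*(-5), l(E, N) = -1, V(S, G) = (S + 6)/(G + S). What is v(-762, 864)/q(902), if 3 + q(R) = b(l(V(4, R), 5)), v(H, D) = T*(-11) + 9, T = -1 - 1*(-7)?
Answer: -57/17 ≈ -3.3529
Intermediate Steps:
T = 6 (T = -1 + 7 = 6)
V(S, G) = (6 + S)/(G + S)
v(H, D) = -57 (v(H, D) = 6*(-11) + 9 = -66 + 9 = -57)
b(k) = 20
q(R) = 17 (q(R) = -3 + 20 = 17)
v(-762, 864)/q(902) = -57/17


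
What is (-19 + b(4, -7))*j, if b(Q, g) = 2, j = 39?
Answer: -663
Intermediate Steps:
(-19 + b(4, -7))*j = (-19 + 2)*39 = -17*39 = -663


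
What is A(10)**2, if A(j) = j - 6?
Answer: 16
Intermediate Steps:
A(j) = -6 + j
A(10)**2 = (-6 + 10)**2 = 4**2 = 16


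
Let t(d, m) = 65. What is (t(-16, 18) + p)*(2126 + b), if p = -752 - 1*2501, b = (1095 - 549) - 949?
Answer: -5492924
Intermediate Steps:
b = -403 (b = 546 - 949 = -403)
p = -3253 (p = -752 - 2501 = -3253)
(t(-16, 18) + p)*(2126 + b) = (65 - 3253)*(2126 - 403) = -3188*1723 = -5492924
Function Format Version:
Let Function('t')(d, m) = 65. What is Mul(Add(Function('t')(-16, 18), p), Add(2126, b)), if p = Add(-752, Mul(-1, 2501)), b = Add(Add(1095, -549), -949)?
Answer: -5492924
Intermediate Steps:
b = -403 (b = Add(546, -949) = -403)
p = -3253 (p = Add(-752, -2501) = -3253)
Mul(Add(Function('t')(-16, 18), p), Add(2126, b)) = Mul(Add(65, -3253), Add(2126, -403)) = Mul(-3188, 1723) = -5492924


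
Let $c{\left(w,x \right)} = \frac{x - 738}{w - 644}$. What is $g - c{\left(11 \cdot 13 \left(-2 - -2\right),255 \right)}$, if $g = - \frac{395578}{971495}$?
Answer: $- \frac{4496797}{3885980} \approx -1.1572$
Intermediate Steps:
$g = - \frac{395578}{971495}$ ($g = \left(-395578\right) \frac{1}{971495} = - \frac{395578}{971495} \approx -0.40718$)
$c{\left(w,x \right)} = \frac{-738 + x}{-644 + w}$
$g - c{\left(11 \cdot 13 \left(-2 - -2\right),255 \right)} = - \frac{395578}{971495} - \frac{-738 + 255}{-644 + 11 \cdot 13 \left(-2 - -2\right)} = - \frac{395578}{971495} - \frac{1}{-644 + 143 \left(-2 + 2\right)} \left(-483\right) = - \frac{395578}{971495} - \frac{1}{-644 + 143 \cdot 0} \left(-483\right) = - \frac{395578}{971495} - \frac{1}{-644 + 0} \left(-483\right) = - \frac{395578}{971495} - \frac{1}{-644} \left(-483\right) = - \frac{395578}{971495} - \left(- \frac{1}{644}\right) \left(-483\right) = - \frac{395578}{971495} - \frac{3}{4} = - \frac{4496797}{3885980}$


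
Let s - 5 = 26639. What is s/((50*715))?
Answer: 13322/17875 ≈ 0.74529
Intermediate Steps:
s = 26644 (s = 5 + 26639 = 26644)
s/((50*715)) = 26644/((50*715)) = 26644/35750 = 26644*(1/35750) = 13322/17875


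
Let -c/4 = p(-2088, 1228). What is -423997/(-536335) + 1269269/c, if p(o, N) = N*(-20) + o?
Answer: 725948077339/57169020320 ≈ 12.698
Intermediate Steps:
p(o, N) = o - 20*N (p(o, N) = -20*N + o = o - 20*N)
c = 106592 (c = -4*(-2088 - 20*1228) = -4*(-2088 - 24560) = -4*(-26648) = 106592)
-423997/(-536335) + 1269269/c = -423997/(-536335) + 1269269/106592 = -423997*(-1/536335) + 1269269*(1/106592) = 423997/536335 + 1269269/106592 = 725948077339/57169020320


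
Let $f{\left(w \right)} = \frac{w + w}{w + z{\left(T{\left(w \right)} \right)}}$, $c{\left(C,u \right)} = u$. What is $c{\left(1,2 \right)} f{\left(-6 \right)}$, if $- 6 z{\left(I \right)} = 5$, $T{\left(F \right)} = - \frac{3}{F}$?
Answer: $\frac{144}{41} \approx 3.5122$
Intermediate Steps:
$z{\left(I \right)} = - \frac{5}{6}$ ($z{\left(I \right)} = \left(- \frac{1}{6}\right) 5 = - \frac{5}{6}$)
$f{\left(w \right)} = \frac{2 w}{- \frac{5}{6} + w}$ ($f{\left(w \right)} = \frac{w + w}{w - \frac{5}{6}} = \frac{2 w}{- \frac{5}{6} + w}$)
$c{\left(1,2 \right)} f{\left(-6 \right)} = 2 \cdot 12 \left(-6\right) \frac{1}{-5 + 6 \left(-6\right)} = 2 \cdot 12 \left(-6\right) \frac{1}{-5 - 36} = 2 \cdot 12 \left(-6\right) \frac{1}{-41} = 2 \cdot 12 \left(-6\right) \left(- \frac{1}{41}\right) = 2 \cdot \frac{72}{41} = \frac{144}{41}$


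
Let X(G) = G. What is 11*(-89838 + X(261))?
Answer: -985347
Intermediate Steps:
11*(-89838 + X(261)) = 11*(-89838 + 261) = 11*(-89577) = -985347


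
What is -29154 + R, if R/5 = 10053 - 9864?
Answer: -28209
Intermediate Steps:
R = 945 (R = 5*(10053 - 9864) = 5*189 = 945)
-29154 + R = -29154 + 945 = -28209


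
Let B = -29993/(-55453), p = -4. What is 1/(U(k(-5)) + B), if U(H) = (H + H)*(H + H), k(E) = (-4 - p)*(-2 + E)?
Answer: 55453/29993 ≈ 1.8489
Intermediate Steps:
k(E) = 0 (k(E) = (-4 - 1*(-4))*(-2 + E) = (-4 + 4)*(-2 + E) = 0*(-2 + E) = 0)
B = 29993/55453 (B = -29993*(-1/55453) = 29993/55453 ≈ 0.54087)
U(H) = 4*H² (U(H) = (2*H)*(2*H) = 4*H²)
1/(U(k(-5)) + B) = 1/(4*0² + 29993/55453) = 1/(4*0 + 29993/55453) = 1/(0 + 29993/55453) = 1/(29993/55453) = 55453/29993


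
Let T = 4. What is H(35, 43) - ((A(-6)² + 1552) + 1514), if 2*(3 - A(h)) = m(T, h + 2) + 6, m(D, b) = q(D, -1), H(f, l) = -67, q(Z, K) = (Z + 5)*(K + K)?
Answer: -3214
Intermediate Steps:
q(Z, K) = 2*K*(5 + Z) (q(Z, K) = (5 + Z)*(2*K) = 2*K*(5 + Z))
m(D, b) = -10 - 2*D (m(D, b) = 2*(-1)*(5 + D) = -10 - 2*D)
A(h) = 9 (A(h) = 3 - ((-10 - 2*4) + 6)/2 = 3 - ((-10 - 8) + 6)/2 = 3 - (-18 + 6)/2 = 3 - ½*(-12) = 3 + 6 = 9)
H(35, 43) - ((A(-6)² + 1552) + 1514) = -67 - ((9² + 1552) + 1514) = -67 - ((81 + 1552) + 1514) = -67 - (1633 + 1514) = -67 - 1*3147 = -67 - 3147 = -3214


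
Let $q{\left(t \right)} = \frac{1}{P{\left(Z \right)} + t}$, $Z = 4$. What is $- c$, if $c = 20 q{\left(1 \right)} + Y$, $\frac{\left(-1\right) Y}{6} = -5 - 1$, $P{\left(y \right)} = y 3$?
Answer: $- \frac{488}{13} \approx -37.538$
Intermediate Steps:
$P{\left(y \right)} = 3 y$
$Y = 36$ ($Y = - 6 \left(-5 - 1\right) = \left(-6\right) \left(-6\right) = 36$)
$q{\left(t \right)} = \frac{1}{12 + t}$ ($q{\left(t \right)} = \frac{1}{3 \cdot 4 + t} = \frac{1}{12 + t}$)
$c = \frac{488}{13}$ ($c = \frac{20}{12 + 1} + 36 = \frac{20}{13} + 36 = \frac{488}{13} \approx 37.538$)
$- c = \left(-1\right) \frac{488}{13} = - \frac{488}{13}$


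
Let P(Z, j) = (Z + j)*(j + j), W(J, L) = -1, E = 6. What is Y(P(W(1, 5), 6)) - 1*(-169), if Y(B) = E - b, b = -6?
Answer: 181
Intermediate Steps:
P(Z, j) = 2*j*(Z + j) (P(Z, j) = (Z + j)*(2*j) = 2*j*(Z + j))
Y(B) = 12 (Y(B) = 6 - 1*(-6) = 6 + 6 = 12)
Y(P(W(1, 5), 6)) - 1*(-169) = 12 - 1*(-169) = 12 + 169 = 181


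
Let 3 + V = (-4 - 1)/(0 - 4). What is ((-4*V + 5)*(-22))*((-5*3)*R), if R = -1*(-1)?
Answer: 3960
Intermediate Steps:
R = 1
V = -7/4 (V = -3 + (-4 - 1)/(0 - 4) = -3 - 5/(-4) = -3 - 5*(-¼) = -3 + 5/4 = -7/4 ≈ -1.7500)
((-4*V + 5)*(-22))*((-5*3)*R) = ((-4*(-7/4) + 5)*(-22))*(-5*3*1) = ((7 + 5)*(-22))*(-15*1) = (12*(-22))*(-15) = -264*(-15) = 3960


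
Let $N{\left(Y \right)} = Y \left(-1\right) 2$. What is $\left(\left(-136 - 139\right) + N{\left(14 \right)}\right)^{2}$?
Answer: $91809$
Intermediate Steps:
$N{\left(Y \right)} = - 2 Y$ ($N{\left(Y \right)} = - Y 2 = - 2 Y$)
$\left(\left(-136 - 139\right) + N{\left(14 \right)}\right)^{2} = \left(\left(-136 - 139\right) - 28\right)^{2} = \left(-275 - 28\right)^{2} = \left(-303\right)^{2} = 91809$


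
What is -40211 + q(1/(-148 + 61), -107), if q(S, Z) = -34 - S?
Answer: -3501314/87 ≈ -40245.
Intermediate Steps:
-40211 + q(1/(-148 + 61), -107) = -40211 + (-34 - 1/(-148 + 61)) = -40211 + (-34 - 1/(-87)) = -40211 + (-34 - 1*(-1/87)) = -40211 + (-34 + 1/87) = -40211 - 2957/87 = -3501314/87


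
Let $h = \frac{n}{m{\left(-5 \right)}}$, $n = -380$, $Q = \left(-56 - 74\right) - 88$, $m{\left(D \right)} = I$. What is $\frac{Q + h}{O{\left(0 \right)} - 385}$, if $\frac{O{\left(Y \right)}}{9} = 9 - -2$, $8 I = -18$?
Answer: $\frac{17}{99} \approx 0.17172$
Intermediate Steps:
$I = - \frac{9}{4}$ ($I = \frac{1}{8} \left(-18\right) = - \frac{9}{4} \approx -2.25$)
$m{\left(D \right)} = - \frac{9}{4}$
$Q = -218$ ($Q = -130 - 88 = -218$)
$h = \frac{1520}{9}$ ($h = - \frac{380}{- \frac{9}{4}} = \left(-380\right) \left(- \frac{4}{9}\right) = \frac{1520}{9} \approx 168.89$)
$O{\left(Y \right)} = 99$ ($O{\left(Y \right)} = 9 \left(9 - -2\right) = 9 \left(9 + 2\right) = 9 \cdot 11 = 99$)
$\frac{Q + h}{O{\left(0 \right)} - 385} = \frac{-218 + \frac{1520}{9}}{99 - 385} = - \frac{442}{9 \left(-286\right)} = \left(- \frac{442}{9}\right) \left(- \frac{1}{286}\right) = \frac{17}{99}$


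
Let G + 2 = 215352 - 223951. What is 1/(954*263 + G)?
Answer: 1/242301 ≈ 4.1271e-6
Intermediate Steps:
G = -8601 (G = -2 + (215352 - 223951) = -2 - 8599 = -8601)
1/(954*263 + G) = 1/(954*263 - 8601) = 1/(250902 - 8601) = 1/242301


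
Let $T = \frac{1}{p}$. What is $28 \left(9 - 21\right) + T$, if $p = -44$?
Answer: $- \frac{14785}{44} \approx -336.02$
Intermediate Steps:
$T = - \frac{1}{44}$ ($T = \frac{1}{-44} = - \frac{1}{44} \approx -0.022727$)
$28 \left(9 - 21\right) + T = 28 \left(9 - 21\right) - \frac{1}{44} = 28 \left(-12\right) - \frac{1}{44} = -336 - \frac{1}{44} = - \frac{14785}{44}$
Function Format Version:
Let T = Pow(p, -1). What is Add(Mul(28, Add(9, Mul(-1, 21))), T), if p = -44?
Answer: Rational(-14785, 44) ≈ -336.02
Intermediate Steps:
T = Rational(-1, 44) (T = Pow(-44, -1) = Rational(-1, 44) ≈ -0.022727)
Add(Mul(28, Add(9, Mul(-1, 21))), T) = Add(Mul(28, Add(9, Mul(-1, 21))), Rational(-1, 44)) = Add(Mul(28, Add(9, -21)), Rational(-1, 44)) = Add(Mul(28, -12), Rational(-1, 44)) = Add(-336, Rational(-1, 44)) = Rational(-14785, 44)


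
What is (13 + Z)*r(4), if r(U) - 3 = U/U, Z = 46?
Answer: 236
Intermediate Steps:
r(U) = 4 (r(U) = 3 + U/U = 3 + 1 = 4)
(13 + Z)*r(4) = (13 + 46)*4 = 59*4 = 236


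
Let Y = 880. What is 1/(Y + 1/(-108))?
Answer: 108/95039 ≈ 0.0011364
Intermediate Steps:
1/(Y + 1/(-108)) = 1/(880 + 1/(-108)) = 1/(880 - 1/108) = 1/(95039/108) = 108/95039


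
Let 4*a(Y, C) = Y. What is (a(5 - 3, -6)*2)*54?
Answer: 54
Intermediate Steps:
a(Y, C) = Y/4
(a(5 - 3, -6)*2)*54 = (((5 - 3)/4)*2)*54 = (((¼)*2)*2)*54 = ((½)*2)*54 = 1*54 = 54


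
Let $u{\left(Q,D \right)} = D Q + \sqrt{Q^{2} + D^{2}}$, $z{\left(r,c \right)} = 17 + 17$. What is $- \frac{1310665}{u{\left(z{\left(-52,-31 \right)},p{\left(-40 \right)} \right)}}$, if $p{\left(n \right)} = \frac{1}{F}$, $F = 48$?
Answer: $\frac{713001760}{887423} - \frac{104853200 \sqrt{106537}}{887423} \approx -37762.0$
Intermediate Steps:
$z{\left(r,c \right)} = 34$
$p{\left(n \right)} = \frac{1}{48}$
$u{\left(Q,D \right)} = \sqrt{D^{2} + Q^{2}} + D Q$ ($u{\left(Q,D \right)} = D Q + \sqrt{D^{2} + Q^{2}} = \sqrt{D^{2} + Q^{2}} + D Q$)
$- \frac{1310665}{u{\left(z{\left(-52,-31 \right)},p{\left(-40 \right)} \right)}} = - \frac{1310665}{\sqrt{\left(\frac{1}{48}\right)^{2} + 34^{2}} + \frac{1}{48} \cdot 34} = - \frac{1310665}{\sqrt{\frac{1}{2304} + 1156} + \frac{17}{24}} = - \frac{1310665}{\sqrt{\frac{2663425}{2304}} + \frac{17}{24}} = - \frac{1310665}{\frac{5 \sqrt{106537}}{48} + \frac{17}{24}} = - \frac{1310665}{\frac{17}{24} + \frac{5 \sqrt{106537}}{48}}$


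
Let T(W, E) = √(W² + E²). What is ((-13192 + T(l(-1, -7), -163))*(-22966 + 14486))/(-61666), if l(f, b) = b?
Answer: -55934080/30833 + 4240*√26618/30833 ≈ -1791.7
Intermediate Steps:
T(W, E) = √(E² + W²)
((-13192 + T(l(-1, -7), -163))*(-22966 + 14486))/(-61666) = ((-13192 + √((-163)² + (-7)²))*(-22966 + 14486))/(-61666) = ((-13192 + √(26569 + 49))*(-8480))*(-1/61666) = ((-13192 + √26618)*(-8480))*(-1/61666) = (111868160 - 8480*√26618)*(-1/61666) = -55934080/30833 + 4240*√26618/30833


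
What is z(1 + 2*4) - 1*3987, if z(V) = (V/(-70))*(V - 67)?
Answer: -139284/35 ≈ -3979.5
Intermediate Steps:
z(V) = -V*(-67 + V)/70 (z(V) = (V*(-1/70))*(-67 + V) = (-V/70)*(-67 + V) = -V*(-67 + V)/70)
z(1 + 2*4) - 1*3987 = (1 + 2*4)*(67 - (1 + 2*4))/70 - 1*3987 = (1 + 8)*(67 - (1 + 8))/70 - 3987 = (1/70)*9*(67 - 1*9) - 3987 = (1/70)*9*(67 - 9) - 3987 = (1/70)*9*58 - 3987 = 261/35 - 3987 = -139284/35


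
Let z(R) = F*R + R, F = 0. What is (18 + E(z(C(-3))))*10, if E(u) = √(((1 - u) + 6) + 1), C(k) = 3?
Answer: 180 + 10*√5 ≈ 202.36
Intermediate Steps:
z(R) = R (z(R) = 0*R + R = 0 + R = R)
E(u) = √(8 - u) (E(u) = √((7 - u) + 1) = √(8 - u))
(18 + E(z(C(-3))))*10 = (18 + √(8 - 1*3))*10 = (18 + √(8 - 3))*10 = (18 + √5)*10 = 180 + 10*√5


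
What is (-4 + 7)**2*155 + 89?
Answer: 1484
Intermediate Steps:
(-4 + 7)**2*155 + 89 = 3**2*155 + 89 = 9*155 + 89 = 1395 + 89 = 1484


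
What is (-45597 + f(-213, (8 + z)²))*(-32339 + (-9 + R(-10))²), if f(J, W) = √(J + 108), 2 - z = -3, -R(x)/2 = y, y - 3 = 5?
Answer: 1446063258 - 31714*I*√105 ≈ 1.4461e+9 - 3.2497e+5*I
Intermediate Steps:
y = 8 (y = 3 + 5 = 8)
R(x) = -16 (R(x) = -2*8 = -16)
z = 5 (z = 2 - 1*(-3) = 2 + 3 = 5)
f(J, W) = √(108 + J)
(-45597 + f(-213, (8 + z)²))*(-32339 + (-9 + R(-10))²) = (-45597 + √(108 - 213))*(-32339 + (-9 - 16)²) = (-45597 + √(-105))*(-32339 + (-25)²) = (-45597 + I*√105)*(-32339 + 625) = (-45597 + I*√105)*(-31714) = 1446063258 - 31714*I*√105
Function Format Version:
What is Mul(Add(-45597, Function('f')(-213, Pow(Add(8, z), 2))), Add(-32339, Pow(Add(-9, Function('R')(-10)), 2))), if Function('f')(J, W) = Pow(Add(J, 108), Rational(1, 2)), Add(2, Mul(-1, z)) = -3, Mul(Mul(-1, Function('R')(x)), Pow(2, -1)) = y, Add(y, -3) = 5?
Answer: Add(1446063258, Mul(-31714, I, Pow(105, Rational(1, 2)))) ≈ Add(1.4461e+9, Mul(-3.2497e+5, I))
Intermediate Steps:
y = 8 (y = Add(3, 5) = 8)
Function('R')(x) = -16 (Function('R')(x) = Mul(-2, 8) = -16)
z = 5 (z = Add(2, Mul(-1, -3)) = Add(2, 3) = 5)
Function('f')(J, W) = Pow(Add(108, J), Rational(1, 2))
Mul(Add(-45597, Function('f')(-213, Pow(Add(8, z), 2))), Add(-32339, Pow(Add(-9, Function('R')(-10)), 2))) = Mul(Add(-45597, Pow(Add(108, -213), Rational(1, 2))), Add(-32339, Pow(Add(-9, -16), 2))) = Mul(Add(-45597, Pow(-105, Rational(1, 2))), Add(-32339, Pow(-25, 2))) = Mul(Add(-45597, Mul(I, Pow(105, Rational(1, 2)))), Add(-32339, 625)) = Mul(Add(-45597, Mul(I, Pow(105, Rational(1, 2)))), -31714) = Add(1446063258, Mul(-31714, I, Pow(105, Rational(1, 2))))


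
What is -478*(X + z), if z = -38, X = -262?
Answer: 143400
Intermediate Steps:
-478*(X + z) = -478*(-262 - 38) = -478*(-300) = 143400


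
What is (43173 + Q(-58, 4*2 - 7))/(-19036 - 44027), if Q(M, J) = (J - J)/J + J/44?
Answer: -1899613/2774772 ≈ -0.68460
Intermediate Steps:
Q(M, J) = J/44 (Q(M, J) = 0/J + J*(1/44) = 0 + J/44 = J/44)
(43173 + Q(-58, 4*2 - 7))/(-19036 - 44027) = (43173 + (4*2 - 7)/44)/(-19036 - 44027) = (43173 + (8 - 7)/44)/(-63063) = (43173 + (1/44)*1)*(-1/63063) = (43173 + 1/44)*(-1/63063) = (1899613/44)*(-1/63063) = -1899613/2774772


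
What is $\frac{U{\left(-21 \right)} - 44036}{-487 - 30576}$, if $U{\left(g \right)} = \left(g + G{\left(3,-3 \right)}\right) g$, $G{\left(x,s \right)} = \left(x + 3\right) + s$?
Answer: $\frac{43658}{31063} \approx 1.4055$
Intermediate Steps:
$G{\left(x,s \right)} = 3 + s + x$ ($G{\left(x,s \right)} = \left(3 + x\right) + s = 3 + s + x$)
$U{\left(g \right)} = g \left(3 + g\right)$ ($U{\left(g \right)} = \left(g + \left(3 - 3 + 3\right)\right) g = \left(g + 3\right) g = \left(3 + g\right) g = g \left(3 + g\right)$)
$\frac{U{\left(-21 \right)} - 44036}{-487 - 30576} = \frac{- 21 \left(3 - 21\right) - 44036}{-487 - 30576} = \frac{\left(-21\right) \left(-18\right) - 44036}{-31063} = \left(378 - 44036\right) \left(- \frac{1}{31063}\right) = \left(-43658\right) \left(- \frac{1}{31063}\right) = \frac{43658}{31063}$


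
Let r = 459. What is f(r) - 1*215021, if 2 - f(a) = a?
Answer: -215478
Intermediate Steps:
f(a) = 2 - a
f(r) - 1*215021 = (2 - 1*459) - 1*215021 = (2 - 459) - 215021 = -457 - 215021 = -215478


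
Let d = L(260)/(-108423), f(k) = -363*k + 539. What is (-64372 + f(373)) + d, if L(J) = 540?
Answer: -2400147964/12047 ≈ -1.9923e+5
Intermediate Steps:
f(k) = 539 - 363*k
d = -60/12047 (d = 540/(-108423) = 540*(-1/108423) = -60/12047 ≈ -0.0049805)
(-64372 + f(373)) + d = (-64372 + (539 - 363*373)) - 60/12047 = (-64372 + (539 - 135399)) - 60/12047 = (-64372 - 134860) - 60/12047 = -199232 - 60/12047 = -2400147964/12047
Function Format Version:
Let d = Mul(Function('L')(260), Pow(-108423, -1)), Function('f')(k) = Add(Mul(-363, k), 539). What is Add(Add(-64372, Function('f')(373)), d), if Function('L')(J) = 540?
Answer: Rational(-2400147964, 12047) ≈ -1.9923e+5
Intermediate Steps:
Function('f')(k) = Add(539, Mul(-363, k))
d = Rational(-60, 12047) (d = Mul(540, Pow(-108423, -1)) = Mul(540, Rational(-1, 108423)) = Rational(-60, 12047) ≈ -0.0049805)
Add(Add(-64372, Function('f')(373)), d) = Add(Add(-64372, Add(539, Mul(-363, 373))), Rational(-60, 12047)) = Add(Add(-64372, Add(539, -135399)), Rational(-60, 12047)) = Add(Add(-64372, -134860), Rational(-60, 12047)) = Add(-199232, Rational(-60, 12047)) = Rational(-2400147964, 12047)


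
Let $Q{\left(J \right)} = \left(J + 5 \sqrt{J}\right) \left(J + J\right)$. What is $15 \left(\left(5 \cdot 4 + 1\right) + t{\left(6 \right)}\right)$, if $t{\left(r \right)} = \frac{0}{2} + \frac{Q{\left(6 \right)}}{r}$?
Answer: $495 + 150 \sqrt{6} \approx 862.42$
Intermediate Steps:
$Q{\left(J \right)} = 2 J \left(J + 5 \sqrt{J}\right)$ ($Q{\left(J \right)} = \left(J + 5 \sqrt{J}\right) 2 J = 2 J \left(J + 5 \sqrt{J}\right)$)
$t{\left(r \right)} = \frac{72 + 60 \sqrt{6}}{r}$ ($t{\left(r \right)} = \frac{0}{2} + \frac{2 \cdot 6^{2} + 10 \cdot 6^{\frac{3}{2}}}{r} = 0 \cdot \frac{1}{2} + \frac{2 \cdot 36 + 10 \cdot 6 \sqrt{6}}{r} = 0 + \frac{72 + 60 \sqrt{6}}{r} = \frac{72 + 60 \sqrt{6}}{r}$)
$15 \left(\left(5 \cdot 4 + 1\right) + t{\left(6 \right)}\right) = 15 \left(\left(5 \cdot 4 + 1\right) + \frac{12 \left(6 + 5 \sqrt{6}\right)}{6}\right) = 15 \left(\left(20 + 1\right) + 12 \cdot \frac{1}{6} \left(6 + 5 \sqrt{6}\right)\right) = 15 \left(21 + \left(12 + 10 \sqrt{6}\right)\right) = 15 \left(33 + 10 \sqrt{6}\right) = 495 + 150 \sqrt{6}$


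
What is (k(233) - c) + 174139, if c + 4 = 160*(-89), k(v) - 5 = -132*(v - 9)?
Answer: 158820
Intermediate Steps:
k(v) = 1193 - 132*v (k(v) = 5 - 132*(v - 9) = 5 - 132*(-9 + v) = 5 + (1188 - 132*v) = 1193 - 132*v)
c = -14244 (c = -4 + 160*(-89) = -4 - 14240 = -14244)
(k(233) - c) + 174139 = ((1193 - 132*233) - 1*(-14244)) + 174139 = ((1193 - 30756) + 14244) + 174139 = (-29563 + 14244) + 174139 = -15319 + 174139 = 158820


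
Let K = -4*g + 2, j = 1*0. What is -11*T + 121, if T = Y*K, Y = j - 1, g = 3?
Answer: 11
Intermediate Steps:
j = 0
K = -10 (K = -4*3 + 2 = -12 + 2 = -10)
Y = -1 (Y = 0 - 1 = -1)
T = 10 (T = -1*(-10) = 10)
-11*T + 121 = -11*10 + 121 = -110 + 121 = 11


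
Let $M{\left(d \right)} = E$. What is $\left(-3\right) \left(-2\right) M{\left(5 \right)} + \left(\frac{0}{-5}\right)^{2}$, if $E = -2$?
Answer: $-12$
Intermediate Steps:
$M{\left(d \right)} = -2$
$\left(-3\right) \left(-2\right) M{\left(5 \right)} + \left(\frac{0}{-5}\right)^{2} = \left(-3\right) \left(-2\right) \left(-2\right) + \left(\frac{0}{-5}\right)^{2} = 6 \left(-2\right) + \left(0 \left(- \frac{1}{5}\right)\right)^{2} = -12 + 0^{2} = -12 + 0 = -12$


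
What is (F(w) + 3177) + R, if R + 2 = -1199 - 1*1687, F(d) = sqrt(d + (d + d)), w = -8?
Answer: 289 + 2*I*sqrt(6) ≈ 289.0 + 4.899*I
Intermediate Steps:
F(d) = sqrt(3)*sqrt(d) (F(d) = sqrt(d + 2*d) = sqrt(3*d) = sqrt(3)*sqrt(d))
R = -2888 (R = -2 + (-1199 - 1*1687) = -2 + (-1199 - 1687) = -2 - 2886 = -2888)
(F(w) + 3177) + R = (sqrt(3)*sqrt(-8) + 3177) - 2888 = (sqrt(3)*(2*I*sqrt(2)) + 3177) - 2888 = (2*I*sqrt(6) + 3177) - 2888 = (3177 + 2*I*sqrt(6)) - 2888 = 289 + 2*I*sqrt(6)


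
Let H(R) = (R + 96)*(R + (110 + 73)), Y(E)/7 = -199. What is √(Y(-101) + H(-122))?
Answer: 3*I*√331 ≈ 54.58*I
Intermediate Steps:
Y(E) = -1393 (Y(E) = 7*(-199) = -1393)
H(R) = (96 + R)*(183 + R) (H(R) = (96 + R)*(R + 183) = (96 + R)*(183 + R))
√(Y(-101) + H(-122)) = √(-1393 + (17568 + (-122)² + 279*(-122))) = √(-1393 + (17568 + 14884 - 34038)) = √(-1393 - 1586) = √(-2979) = 3*I*√331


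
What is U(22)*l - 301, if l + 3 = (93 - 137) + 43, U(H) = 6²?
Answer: -445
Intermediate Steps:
U(H) = 36
l = -4 (l = -3 + ((93 - 137) + 43) = -3 + (-44 + 43) = -3 - 1 = -4)
U(22)*l - 301 = 36*(-4) - 301 = -144 - 301 = -445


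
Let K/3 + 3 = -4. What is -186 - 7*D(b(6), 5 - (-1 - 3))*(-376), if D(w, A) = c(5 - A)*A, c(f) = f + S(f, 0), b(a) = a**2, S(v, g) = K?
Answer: -592386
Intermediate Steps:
K = -21 (K = -9 + 3*(-4) = -9 - 12 = -21)
S(v, g) = -21
c(f) = -21 + f (c(f) = f - 21 = -21 + f)
D(w, A) = A*(-16 - A) (D(w, A) = (-21 + (5 - A))*A = (-16 - A)*A = A*(-16 - A))
-186 - 7*D(b(6), 5 - (-1 - 3))*(-376) = -186 - (-7)*(5 - (-1 - 3))*(16 + (5 - (-1 - 3)))*(-376) = -186 - (-7)*(5 - 1*(-4))*(16 + (5 - 1*(-4)))*(-376) = -186 - (-7)*(5 + 4)*(16 + (5 + 4))*(-376) = -186 - (-7)*9*(16 + 9)*(-376) = -186 - (-7)*9*25*(-376) = -186 - 7*(-225)*(-376) = -186 + 1575*(-376) = -186 - 592200 = -592386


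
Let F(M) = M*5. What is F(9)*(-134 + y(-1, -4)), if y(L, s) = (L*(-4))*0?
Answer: -6030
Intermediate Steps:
y(L, s) = 0 (y(L, s) = -4*L*0 = 0)
F(M) = 5*M
F(9)*(-134 + y(-1, -4)) = (5*9)*(-134 + 0) = 45*(-134) = -6030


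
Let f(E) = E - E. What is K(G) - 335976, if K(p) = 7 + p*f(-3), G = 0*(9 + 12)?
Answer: -335969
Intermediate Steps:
f(E) = 0
G = 0 (G = 0*21 = 0)
K(p) = 7 (K(p) = 7 + p*0 = 7 + 0 = 7)
K(G) - 335976 = 7 - 335976 = -335969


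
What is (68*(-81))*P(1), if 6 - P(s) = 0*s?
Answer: -33048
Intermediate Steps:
P(s) = 6 (P(s) = 6 - 0*s = 6 - 1*0 = 6 + 0 = 6)
(68*(-81))*P(1) = (68*(-81))*6 = -5508*6 = -33048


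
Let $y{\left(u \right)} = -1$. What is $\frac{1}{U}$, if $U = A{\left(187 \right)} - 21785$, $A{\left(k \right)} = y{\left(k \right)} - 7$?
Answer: $- \frac{1}{21793} \approx -4.5886 \cdot 10^{-5}$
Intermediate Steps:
$A{\left(k \right)} = -8$ ($A{\left(k \right)} = -1 - 7 = -8$)
$U = -21793$ ($U = -8 - 21785 = -21793$)
$\frac{1}{U} = \frac{1}{-21793} = - \frac{1}{21793}$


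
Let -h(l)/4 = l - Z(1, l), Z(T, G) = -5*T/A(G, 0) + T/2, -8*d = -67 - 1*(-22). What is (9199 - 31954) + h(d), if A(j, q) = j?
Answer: -410023/18 ≈ -22779.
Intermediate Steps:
d = 45/8 (d = -(-67 - 1*(-22))/8 = -(-67 + 22)/8 = -1/8*(-45) = 45/8 ≈ 5.6250)
Z(T, G) = T/2 - 5*T/G (Z(T, G) = -5*T/G + T/2 = T/2 - 5*T/G)
h(l) = -4*l + 2*(-10 + l)/l (h(l) = -4*(l - (-10 + l)/(2*l)) = -4*l + 2*(-10 + l)/l)
(9199 - 31954) + h(d) = (9199 - 31954) + (2 - 20/45/8 - 4*45/8) = -22755 + (2 - 20*8/45 - 45/2) = -22755 + (2 - 32/9 - 45/2) = -22755 - 433/18 = -410023/18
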